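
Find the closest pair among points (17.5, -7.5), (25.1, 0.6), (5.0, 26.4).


d(P0,P1) = 11.1072, d(P0,P2) = 36.1311, d(P1,P2) = 32.7055
Closest: P0 and P1

Closest pair: (17.5, -7.5) and (25.1, 0.6), distance = 11.1072


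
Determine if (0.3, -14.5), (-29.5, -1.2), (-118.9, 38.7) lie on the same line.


Cross product: ((-29.5)-0.3)*(38.7-(-14.5)) - ((-1.2)-(-14.5))*((-118.9)-0.3)
= 0

Yes, collinear


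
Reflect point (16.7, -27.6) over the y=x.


Reflection over y=x: (x,y) -> (y,x)
(16.7, -27.6) -> (-27.6, 16.7)

(-27.6, 16.7)


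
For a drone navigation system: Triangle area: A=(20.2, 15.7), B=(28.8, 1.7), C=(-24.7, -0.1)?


Area = |x_A(y_B-y_C) + x_B(y_C-y_A) + x_C(y_A-y_B)|/2
= |36.36 + (-455.04) + (-345.8)|/2
= 764.48/2 = 382.24

382.24


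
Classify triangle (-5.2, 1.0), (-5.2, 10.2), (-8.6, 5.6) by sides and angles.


Side lengths squared: AB^2=84.64, BC^2=32.72, CA^2=32.72
Sorted: [32.72, 32.72, 84.64]
By sides: Isosceles, By angles: Obtuse

Isosceles, Obtuse


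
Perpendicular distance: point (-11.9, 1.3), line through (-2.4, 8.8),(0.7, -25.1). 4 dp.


|cross product| = 345.3
|line direction| = sqrt(1158.82) = 34.0414
Distance = 345.3/sqrt(1158.82) = 10.1435

10.1435


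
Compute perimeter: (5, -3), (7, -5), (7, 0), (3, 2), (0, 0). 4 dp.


Sides: (5, -3)->(7, -5): sqrt(8) = 2.828427, (7, -5)->(7, 0): sqrt(25) = 5, (7, 0)->(3, 2): sqrt(20) = 4.472136, (3, 2)->(0, 0): sqrt(13) = 3.605551, (0, 0)->(5, -3): sqrt(34) = 5.830952
Sum = 21.737066
Perimeter = 21.7371

21.7371


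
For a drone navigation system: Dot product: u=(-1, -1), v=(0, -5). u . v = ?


u . v = u_x*v_x + u_y*v_y = (-1)*0 + (-1)*(-5)
= 0 + 5 = 5

5


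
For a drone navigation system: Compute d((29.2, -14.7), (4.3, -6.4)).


dx=-24.9, dy=8.3
d^2 = (-24.9)^2 + 8.3^2 = 688.9
d = sqrt(688.9) = 26.2469

26.2469


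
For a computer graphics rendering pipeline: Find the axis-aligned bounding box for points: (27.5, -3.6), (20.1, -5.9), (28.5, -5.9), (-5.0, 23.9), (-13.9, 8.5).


x range: [-13.9, 28.5]
y range: [-5.9, 23.9]
Bounding box: (-13.9,-5.9) to (28.5,23.9)

(-13.9,-5.9) to (28.5,23.9)


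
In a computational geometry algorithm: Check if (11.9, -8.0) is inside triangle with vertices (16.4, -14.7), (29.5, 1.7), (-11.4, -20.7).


Cross products: AB x AP = 161.57, BC x BP = 2.49, CA x CP = 213.26
All same sign? yes

Yes, inside


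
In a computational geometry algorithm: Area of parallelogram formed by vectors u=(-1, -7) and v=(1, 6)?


|u x v| = |(-1)*6 - (-7)*1|
= |(-6) - (-7)| = 1

1


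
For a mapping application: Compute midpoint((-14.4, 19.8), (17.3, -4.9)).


M = (((-14.4)+17.3)/2, (19.8+(-4.9))/2)
= (1.45, 7.45)

(1.45, 7.45)


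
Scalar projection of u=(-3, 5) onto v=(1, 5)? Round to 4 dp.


u.v = 22, |v| = sqrt(26) = 5.099
Scalar projection = u.v / |v| = 22 / sqrt(26) = 4.3146

4.3146


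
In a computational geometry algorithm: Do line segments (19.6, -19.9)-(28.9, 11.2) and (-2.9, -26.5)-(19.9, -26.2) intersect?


Cross products: d1=143.73, d2=850.02, d3=638.37, d4=-67.92
d1*d2 < 0 and d3*d4 < 0? no

No, they don't intersect


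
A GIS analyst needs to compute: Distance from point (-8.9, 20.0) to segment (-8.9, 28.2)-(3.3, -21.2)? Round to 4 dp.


Project P onto AB: t = 0.1564 (clamped to [0,1])
Closest point on segment: (-6.9913, 20.4714)
Distance: 1.966

1.966


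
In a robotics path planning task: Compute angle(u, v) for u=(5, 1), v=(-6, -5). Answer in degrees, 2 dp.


u.v = -35, |u| = sqrt(26) = 5.099, |v| = sqrt(61) = 7.8102
cos(theta) = u.v/(|u||v|) = -35/sqrt(1586) = -0.878853
theta = acos(-0.878853) = 151.5 degrees

151.5 degrees


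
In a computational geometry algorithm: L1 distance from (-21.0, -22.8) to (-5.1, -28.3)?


|(-21)-(-5.1)| + |(-22.8)-(-28.3)| = 15.9 + 5.5 = 21.4

21.4


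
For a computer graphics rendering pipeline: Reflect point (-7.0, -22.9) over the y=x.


Reflection over y=x: (x,y) -> (y,x)
(-7, -22.9) -> (-22.9, -7)

(-22.9, -7)


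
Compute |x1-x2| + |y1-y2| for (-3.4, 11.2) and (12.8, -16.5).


|(-3.4)-12.8| + |11.2-(-16.5)| = 16.2 + 27.7 = 43.9

43.9


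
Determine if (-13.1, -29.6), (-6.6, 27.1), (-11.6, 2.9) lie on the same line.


Cross product: ((-6.6)-(-13.1))*(2.9-(-29.6)) - (27.1-(-29.6))*((-11.6)-(-13.1))
= 126.2

No, not collinear


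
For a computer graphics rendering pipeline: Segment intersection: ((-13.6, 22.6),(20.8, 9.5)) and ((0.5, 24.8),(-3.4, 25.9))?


Cross products: d1=24.09, d2=37.34, d3=260.39, d4=247.14
d1*d2 < 0 and d3*d4 < 0? no

No, they don't intersect


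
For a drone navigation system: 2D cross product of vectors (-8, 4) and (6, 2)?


u x v = u_x*v_y - u_y*v_x = (-8)*2 - 4*6
= (-16) - 24 = -40

-40


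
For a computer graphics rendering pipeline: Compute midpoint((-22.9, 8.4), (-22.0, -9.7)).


M = (((-22.9)+(-22))/2, (8.4+(-9.7))/2)
= (-22.45, -0.65)

(-22.45, -0.65)


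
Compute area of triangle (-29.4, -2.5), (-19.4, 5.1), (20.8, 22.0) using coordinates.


Area = |x_A(y_B-y_C) + x_B(y_C-y_A) + x_C(y_A-y_B)|/2
= |496.86 + (-475.3) + (-158.08)|/2
= 136.52/2 = 68.26

68.26


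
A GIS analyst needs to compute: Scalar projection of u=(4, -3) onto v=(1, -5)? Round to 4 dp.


u.v = 19, |v| = sqrt(26) = 5.099
Scalar projection = u.v / |v| = 19 / sqrt(26) = 3.7262

3.7262


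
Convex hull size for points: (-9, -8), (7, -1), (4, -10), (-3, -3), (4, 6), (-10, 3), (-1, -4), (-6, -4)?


Convex hull vertices (CCW): (-10, 3), (-9, -8), (4, -10), (7, -1), (4, 6)
Count = 5

5


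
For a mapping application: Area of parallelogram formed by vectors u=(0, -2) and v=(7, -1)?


|u x v| = |0*(-1) - (-2)*7|
= |0 - (-14)| = 14

14


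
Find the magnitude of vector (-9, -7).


|u| = sqrt((-9)^2 + (-7)^2) = sqrt(130) = 11.4018

11.4018


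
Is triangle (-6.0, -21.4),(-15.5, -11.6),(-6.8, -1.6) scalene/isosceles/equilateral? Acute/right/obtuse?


Side lengths squared: AB^2=186.29, BC^2=175.69, CA^2=392.68
Sorted: [175.69, 186.29, 392.68]
By sides: Scalene, By angles: Obtuse

Scalene, Obtuse


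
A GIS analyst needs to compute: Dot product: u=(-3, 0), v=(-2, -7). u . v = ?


u . v = u_x*v_x + u_y*v_y = (-3)*(-2) + 0*(-7)
= 6 + 0 = 6

6


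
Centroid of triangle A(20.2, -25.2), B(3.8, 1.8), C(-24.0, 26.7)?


Centroid = ((x_A+x_B+x_C)/3, (y_A+y_B+y_C)/3)
= ((20.2+3.8+(-24))/3, ((-25.2)+1.8+26.7)/3)
= (0, 1.1)

(0, 1.1)


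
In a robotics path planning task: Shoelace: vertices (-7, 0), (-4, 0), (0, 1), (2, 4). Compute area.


Shoelace sum: ((-7)*0 - (-4)*0) + ((-4)*1 - 0*0) + (0*4 - 2*1) + (2*0 - (-7)*4)
= 22
Area = |22|/2 = 11

11


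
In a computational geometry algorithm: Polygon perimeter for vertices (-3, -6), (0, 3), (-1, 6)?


Sides: (-3, -6)->(0, 3): sqrt(90) = 9.486833, (0, 3)->(-1, 6): sqrt(10) = 3.162278, (-1, 6)->(-3, -6): sqrt(148) = 12.165525
Sum = 24.814636
Perimeter = 24.8146

24.8146


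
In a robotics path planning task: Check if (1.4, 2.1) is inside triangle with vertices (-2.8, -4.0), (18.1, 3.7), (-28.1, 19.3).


Cross products: AB x AP = 95.15, BC x BP = 334.44, CA x CP = 252.19
All same sign? yes

Yes, inside


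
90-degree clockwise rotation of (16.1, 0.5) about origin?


90° CW: (x,y) -> (y, -x)
(16.1,0.5) -> (0.5, -16.1)

(0.5, -16.1)


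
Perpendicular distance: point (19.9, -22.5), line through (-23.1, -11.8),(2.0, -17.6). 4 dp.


|cross product| = 19.17
|line direction| = sqrt(663.65) = 25.7614
Distance = 19.17/sqrt(663.65) = 0.7441

0.7441


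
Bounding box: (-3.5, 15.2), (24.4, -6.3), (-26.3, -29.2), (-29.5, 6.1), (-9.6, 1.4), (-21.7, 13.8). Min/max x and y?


x range: [-29.5, 24.4]
y range: [-29.2, 15.2]
Bounding box: (-29.5,-29.2) to (24.4,15.2)

(-29.5,-29.2) to (24.4,15.2)


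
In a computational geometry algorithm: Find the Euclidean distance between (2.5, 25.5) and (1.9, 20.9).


dx=-0.6, dy=-4.6
d^2 = (-0.6)^2 + (-4.6)^2 = 21.52
d = sqrt(21.52) = 4.639

4.639


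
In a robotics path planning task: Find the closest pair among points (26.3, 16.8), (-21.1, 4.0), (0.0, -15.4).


d(P0,P1) = 49.0979, d(P0,P2) = 41.5756, d(P1,P2) = 28.663
Closest: P1 and P2

Closest pair: (-21.1, 4.0) and (0.0, -15.4), distance = 28.663


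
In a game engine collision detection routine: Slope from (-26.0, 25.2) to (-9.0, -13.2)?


slope = (y2-y1)/(x2-x1) = ((-13.2)-25.2)/((-9)-(-26)) = (-38.4)/17 = -2.2588

-2.2588


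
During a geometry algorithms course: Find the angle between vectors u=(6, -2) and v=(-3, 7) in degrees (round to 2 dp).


u.v = -32, |u| = sqrt(40) = 6.3246, |v| = sqrt(58) = 7.6158
cos(theta) = u.v/(|u||v|) = -32/sqrt(2320) = -0.664364
theta = acos(-0.664364) = 131.63 degrees

131.63 degrees


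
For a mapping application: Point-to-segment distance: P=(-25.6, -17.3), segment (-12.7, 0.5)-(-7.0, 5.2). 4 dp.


Project P onto AB: t = 0 (clamped to [0,1])
Closest point on segment: (-12.7, 0.5)
Distance: 21.9829

21.9829


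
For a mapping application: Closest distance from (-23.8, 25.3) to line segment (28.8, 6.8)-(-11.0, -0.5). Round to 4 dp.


Project P onto AB: t = 1 (clamped to [0,1])
Closest point on segment: (-11, -0.5)
Distance: 28.8007

28.8007


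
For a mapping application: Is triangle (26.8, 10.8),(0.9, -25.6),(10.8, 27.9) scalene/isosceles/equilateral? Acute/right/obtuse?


Side lengths squared: AB^2=1995.77, BC^2=2960.26, CA^2=548.41
Sorted: [548.41, 1995.77, 2960.26]
By sides: Scalene, By angles: Obtuse

Scalene, Obtuse


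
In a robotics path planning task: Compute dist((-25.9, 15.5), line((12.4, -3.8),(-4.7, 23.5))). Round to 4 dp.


|cross product| = 715.56
|line direction| = sqrt(1037.7) = 32.2134
Distance = 715.56/sqrt(1037.7) = 22.2131

22.2131


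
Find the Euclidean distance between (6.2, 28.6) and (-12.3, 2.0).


dx=-18.5, dy=-26.6
d^2 = (-18.5)^2 + (-26.6)^2 = 1049.81
d = sqrt(1049.81) = 32.4008

32.4008


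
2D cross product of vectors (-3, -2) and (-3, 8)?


u x v = u_x*v_y - u_y*v_x = (-3)*8 - (-2)*(-3)
= (-24) - 6 = -30

-30


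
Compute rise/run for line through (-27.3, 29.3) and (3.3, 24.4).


slope = (y2-y1)/(x2-x1) = (24.4-29.3)/(3.3-(-27.3)) = (-4.9)/30.6 = -0.1601

-0.1601


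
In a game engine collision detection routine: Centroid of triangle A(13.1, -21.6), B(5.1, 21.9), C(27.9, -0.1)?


Centroid = ((x_A+x_B+x_C)/3, (y_A+y_B+y_C)/3)
= ((13.1+5.1+27.9)/3, ((-21.6)+21.9+(-0.1))/3)
= (15.3667, 0.0667)

(15.3667, 0.0667)


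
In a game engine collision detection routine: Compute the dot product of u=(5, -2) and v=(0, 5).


u . v = u_x*v_x + u_y*v_y = 5*0 + (-2)*5
= 0 + (-10) = -10

-10


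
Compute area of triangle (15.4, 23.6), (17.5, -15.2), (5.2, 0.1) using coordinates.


Area = |x_A(y_B-y_C) + x_B(y_C-y_A) + x_C(y_A-y_B)|/2
= |(-235.62) + (-411.25) + 201.76|/2
= 445.11/2 = 222.555

222.555


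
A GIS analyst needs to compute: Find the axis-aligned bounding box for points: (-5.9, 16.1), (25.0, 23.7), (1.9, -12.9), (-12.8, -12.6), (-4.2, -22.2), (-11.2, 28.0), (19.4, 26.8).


x range: [-12.8, 25]
y range: [-22.2, 28]
Bounding box: (-12.8,-22.2) to (25,28)

(-12.8,-22.2) to (25,28)


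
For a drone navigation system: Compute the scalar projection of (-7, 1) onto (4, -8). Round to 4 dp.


u.v = -36, |v| = sqrt(80) = 8.9443
Scalar projection = u.v / |v| = -36 / sqrt(80) = -4.0249

-4.0249


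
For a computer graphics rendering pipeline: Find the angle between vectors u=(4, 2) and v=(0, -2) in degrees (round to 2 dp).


u.v = -4, |u| = sqrt(20) = 4.4721, |v| = sqrt(4) = 2
cos(theta) = u.v/(|u||v|) = -4/sqrt(80) = -0.447214
theta = acos(-0.447214) = 116.57 degrees

116.57 degrees


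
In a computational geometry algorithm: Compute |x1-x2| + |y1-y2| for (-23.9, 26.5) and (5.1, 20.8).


|(-23.9)-5.1| + |26.5-20.8| = 29 + 5.7 = 34.7

34.7


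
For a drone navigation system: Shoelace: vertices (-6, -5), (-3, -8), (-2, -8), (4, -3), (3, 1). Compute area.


Shoelace sum: ((-6)*(-8) - (-3)*(-5)) + ((-3)*(-8) - (-2)*(-8)) + ((-2)*(-3) - 4*(-8)) + (4*1 - 3*(-3)) + (3*(-5) - (-6)*1)
= 83
Area = |83|/2 = 41.5

41.5


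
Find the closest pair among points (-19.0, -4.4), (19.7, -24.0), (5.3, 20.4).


d(P0,P1) = 43.3803, d(P0,P2) = 34.7207, d(P1,P2) = 46.6768
Closest: P0 and P2

Closest pair: (-19.0, -4.4) and (5.3, 20.4), distance = 34.7207


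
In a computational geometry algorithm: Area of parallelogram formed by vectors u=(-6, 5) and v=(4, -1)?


|u x v| = |(-6)*(-1) - 5*4|
= |6 - 20| = 14

14


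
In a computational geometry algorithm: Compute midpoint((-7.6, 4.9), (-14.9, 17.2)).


M = (((-7.6)+(-14.9))/2, (4.9+17.2)/2)
= (-11.25, 11.05)

(-11.25, 11.05)


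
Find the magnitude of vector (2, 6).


|u| = sqrt(2^2 + 6^2) = sqrt(40) = 6.3246

6.3246


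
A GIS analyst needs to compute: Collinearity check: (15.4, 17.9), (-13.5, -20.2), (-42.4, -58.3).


Cross product: ((-13.5)-15.4)*((-58.3)-17.9) - ((-20.2)-17.9)*((-42.4)-15.4)
= 0

Yes, collinear


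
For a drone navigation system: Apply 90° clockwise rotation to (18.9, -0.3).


90° CW: (x,y) -> (y, -x)
(18.9,-0.3) -> (-0.3, -18.9)

(-0.3, -18.9)


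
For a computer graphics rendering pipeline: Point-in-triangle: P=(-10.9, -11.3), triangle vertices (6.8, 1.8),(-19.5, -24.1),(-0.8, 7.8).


Cross products: AB x AP = -113.9, BC x BP = -34.98, CA x CP = -205.76
All same sign? yes

Yes, inside


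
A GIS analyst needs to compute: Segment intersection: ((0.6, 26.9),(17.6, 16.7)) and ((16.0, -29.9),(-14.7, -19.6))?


Cross products: d1=-1585.14, d2=-1447.1, d3=-808.52, d4=-946.56
d1*d2 < 0 and d3*d4 < 0? no

No, they don't intersect


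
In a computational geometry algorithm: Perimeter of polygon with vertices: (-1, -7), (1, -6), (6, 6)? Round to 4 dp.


Sides: (-1, -7)->(1, -6): sqrt(5) = 2.236068, (1, -6)->(6, 6): sqrt(169) = 13, (6, 6)->(-1, -7): sqrt(218) = 14.764823
Sum = 30.000891
Perimeter = 30.0009

30.0009


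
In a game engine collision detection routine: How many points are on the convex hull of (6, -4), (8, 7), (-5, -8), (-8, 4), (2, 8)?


Convex hull vertices (CCW): (-8, 4), (-5, -8), (6, -4), (8, 7), (2, 8)
Count = 5

5


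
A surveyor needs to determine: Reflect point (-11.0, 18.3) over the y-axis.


Reflection over y-axis: (x,y) -> (-x,y)
(-11, 18.3) -> (11, 18.3)

(11, 18.3)


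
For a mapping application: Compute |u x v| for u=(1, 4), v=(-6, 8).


|u x v| = |1*8 - 4*(-6)|
= |8 - (-24)| = 32

32


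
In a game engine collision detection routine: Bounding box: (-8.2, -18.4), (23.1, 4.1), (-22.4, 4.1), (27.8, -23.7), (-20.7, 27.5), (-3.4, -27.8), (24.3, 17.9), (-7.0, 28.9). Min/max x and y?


x range: [-22.4, 27.8]
y range: [-27.8, 28.9]
Bounding box: (-22.4,-27.8) to (27.8,28.9)

(-22.4,-27.8) to (27.8,28.9)


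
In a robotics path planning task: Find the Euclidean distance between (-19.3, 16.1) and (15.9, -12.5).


dx=35.2, dy=-28.6
d^2 = 35.2^2 + (-28.6)^2 = 2057
d = sqrt(2057) = 45.3542

45.3542


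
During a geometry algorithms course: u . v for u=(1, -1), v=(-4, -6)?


u . v = u_x*v_x + u_y*v_y = 1*(-4) + (-1)*(-6)
= (-4) + 6 = 2

2


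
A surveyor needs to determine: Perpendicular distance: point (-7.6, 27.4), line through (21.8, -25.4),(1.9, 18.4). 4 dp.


|cross product| = 237
|line direction| = sqrt(2314.45) = 48.1087
Distance = 237/sqrt(2314.45) = 4.9263

4.9263


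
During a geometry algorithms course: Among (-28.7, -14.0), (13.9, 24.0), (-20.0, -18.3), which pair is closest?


d(P0,P1) = 57.0855, d(P0,P2) = 9.7046, d(P1,P2) = 54.2079
Closest: P0 and P2

Closest pair: (-28.7, -14.0) and (-20.0, -18.3), distance = 9.7046


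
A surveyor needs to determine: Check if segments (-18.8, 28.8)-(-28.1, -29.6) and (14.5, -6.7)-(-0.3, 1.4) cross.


Cross products: d1=-255.67, d2=683.98, d3=2274.87, d4=1335.22
d1*d2 < 0 and d3*d4 < 0? no

No, they don't intersect


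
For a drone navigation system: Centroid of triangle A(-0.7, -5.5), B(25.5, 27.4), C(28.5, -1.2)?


Centroid = ((x_A+x_B+x_C)/3, (y_A+y_B+y_C)/3)
= (((-0.7)+25.5+28.5)/3, ((-5.5)+27.4+(-1.2))/3)
= (17.7667, 6.9)

(17.7667, 6.9)


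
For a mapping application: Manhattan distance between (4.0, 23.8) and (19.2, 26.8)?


|4-19.2| + |23.8-26.8| = 15.2 + 3 = 18.2

18.2


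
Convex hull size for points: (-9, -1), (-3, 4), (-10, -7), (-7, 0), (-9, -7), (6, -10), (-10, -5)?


Convex hull vertices (CCW): (-10, -7), (6, -10), (-3, 4), (-9, -1), (-10, -5)
Count = 5

5


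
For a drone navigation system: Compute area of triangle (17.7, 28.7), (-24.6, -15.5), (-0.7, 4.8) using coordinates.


Area = |x_A(y_B-y_C) + x_B(y_C-y_A) + x_C(y_A-y_B)|/2
= |(-359.31) + 587.94 + (-30.94)|/2
= 197.69/2 = 98.845

98.845


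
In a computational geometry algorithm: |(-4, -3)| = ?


|u| = sqrt((-4)^2 + (-3)^2) = sqrt(25) = 5

5


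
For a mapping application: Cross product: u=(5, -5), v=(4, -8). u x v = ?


u x v = u_x*v_y - u_y*v_x = 5*(-8) - (-5)*4
= (-40) - (-20) = -20

-20


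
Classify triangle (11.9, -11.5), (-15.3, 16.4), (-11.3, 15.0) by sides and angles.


Side lengths squared: AB^2=1518.25, BC^2=17.96, CA^2=1240.49
Sorted: [17.96, 1240.49, 1518.25]
By sides: Scalene, By angles: Obtuse

Scalene, Obtuse


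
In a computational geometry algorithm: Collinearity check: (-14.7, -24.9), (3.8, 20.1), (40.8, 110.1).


Cross product: (3.8-(-14.7))*(110.1-(-24.9)) - (20.1-(-24.9))*(40.8-(-14.7))
= 0

Yes, collinear


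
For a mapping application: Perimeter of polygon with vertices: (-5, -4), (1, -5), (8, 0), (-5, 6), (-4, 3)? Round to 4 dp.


Sides: (-5, -4)->(1, -5): sqrt(37) = 6.082763, (1, -5)->(8, 0): sqrt(74) = 8.602325, (8, 0)->(-5, 6): sqrt(205) = 14.317821, (-5, 6)->(-4, 3): sqrt(10) = 3.162278, (-4, 3)->(-5, -4): sqrt(50) = 7.071068
Sum = 39.236255
Perimeter = 39.2363

39.2363


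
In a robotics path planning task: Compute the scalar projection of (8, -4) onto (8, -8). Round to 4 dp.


u.v = 96, |v| = sqrt(128) = 11.3137
Scalar projection = u.v / |v| = 96 / sqrt(128) = 8.4853

8.4853


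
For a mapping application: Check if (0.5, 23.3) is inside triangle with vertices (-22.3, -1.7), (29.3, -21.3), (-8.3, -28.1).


Cross products: AB x AP = 1736.88, BC x BP = -1872.8, CA x CP = -951.92
All same sign? no

No, outside


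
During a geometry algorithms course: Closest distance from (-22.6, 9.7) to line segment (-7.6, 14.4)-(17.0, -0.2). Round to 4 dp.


Project P onto AB: t = 0 (clamped to [0,1])
Closest point on segment: (-7.6, 14.4)
Distance: 15.7191

15.7191


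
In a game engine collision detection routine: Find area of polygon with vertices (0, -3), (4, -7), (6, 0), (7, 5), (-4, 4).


Shoelace sum: (0*(-7) - 4*(-3)) + (4*0 - 6*(-7)) + (6*5 - 7*0) + (7*4 - (-4)*5) + ((-4)*(-3) - 0*4)
= 144
Area = |144|/2 = 72

72


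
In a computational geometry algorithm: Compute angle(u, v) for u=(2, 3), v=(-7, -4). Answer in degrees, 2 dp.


u.v = -26, |u| = sqrt(13) = 3.6056, |v| = sqrt(65) = 8.0623
cos(theta) = u.v/(|u||v|) = -26/sqrt(845) = -0.894427
theta = acos(-0.894427) = 153.43 degrees

153.43 degrees


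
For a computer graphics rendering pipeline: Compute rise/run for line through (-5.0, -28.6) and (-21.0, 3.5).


slope = (y2-y1)/(x2-x1) = (3.5-(-28.6))/((-21)-(-5)) = 32.1/(-16) = -2.0063

-2.0063


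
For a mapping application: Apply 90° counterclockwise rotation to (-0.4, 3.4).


90° CCW: (x,y) -> (-y, x)
(-0.4,3.4) -> (-3.4, -0.4)

(-3.4, -0.4)


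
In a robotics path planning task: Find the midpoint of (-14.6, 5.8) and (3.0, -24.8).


M = (((-14.6)+3)/2, (5.8+(-24.8))/2)
= (-5.8, -9.5)

(-5.8, -9.5)


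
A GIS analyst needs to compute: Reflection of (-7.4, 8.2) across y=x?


Reflection over y=x: (x,y) -> (y,x)
(-7.4, 8.2) -> (8.2, -7.4)

(8.2, -7.4)


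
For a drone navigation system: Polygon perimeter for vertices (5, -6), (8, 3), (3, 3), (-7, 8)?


Sides: (5, -6)->(8, 3): sqrt(90) = 9.486833, (8, 3)->(3, 3): sqrt(25) = 5, (3, 3)->(-7, 8): sqrt(125) = 11.18034, (-7, 8)->(5, -6): sqrt(340) = 18.439089
Sum = 44.106262
Perimeter = 44.1063

44.1063


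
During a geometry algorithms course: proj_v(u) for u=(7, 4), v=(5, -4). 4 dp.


u.v = 19, |v| = sqrt(41) = 6.4031
Scalar projection = u.v / |v| = 19 / sqrt(41) = 2.9673

2.9673


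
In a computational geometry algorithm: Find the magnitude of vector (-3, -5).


|u| = sqrt((-3)^2 + (-5)^2) = sqrt(34) = 5.831

5.831


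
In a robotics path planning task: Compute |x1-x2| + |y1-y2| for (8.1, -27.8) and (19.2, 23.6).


|8.1-19.2| + |(-27.8)-23.6| = 11.1 + 51.4 = 62.5

62.5


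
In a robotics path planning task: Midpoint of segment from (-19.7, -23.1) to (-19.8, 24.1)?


M = (((-19.7)+(-19.8))/2, ((-23.1)+24.1)/2)
= (-19.75, 0.5)

(-19.75, 0.5)


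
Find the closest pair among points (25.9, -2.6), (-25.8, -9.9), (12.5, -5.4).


d(P0,P1) = 52.2128, d(P0,P2) = 13.6894, d(P1,P2) = 38.5635
Closest: P0 and P2

Closest pair: (25.9, -2.6) and (12.5, -5.4), distance = 13.6894


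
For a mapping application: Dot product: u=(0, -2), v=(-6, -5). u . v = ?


u . v = u_x*v_x + u_y*v_y = 0*(-6) + (-2)*(-5)
= 0 + 10 = 10

10


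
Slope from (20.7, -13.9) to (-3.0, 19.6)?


slope = (y2-y1)/(x2-x1) = (19.6-(-13.9))/((-3)-20.7) = 33.5/(-23.7) = -1.4135

-1.4135


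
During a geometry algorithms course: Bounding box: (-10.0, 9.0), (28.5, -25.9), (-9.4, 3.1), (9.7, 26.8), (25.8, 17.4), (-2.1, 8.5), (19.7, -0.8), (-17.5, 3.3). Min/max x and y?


x range: [-17.5, 28.5]
y range: [-25.9, 26.8]
Bounding box: (-17.5,-25.9) to (28.5,26.8)

(-17.5,-25.9) to (28.5,26.8)


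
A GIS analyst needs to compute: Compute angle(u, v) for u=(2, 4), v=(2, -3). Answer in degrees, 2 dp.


u.v = -8, |u| = sqrt(20) = 4.4721, |v| = sqrt(13) = 3.6056
cos(theta) = u.v/(|u||v|) = -8/sqrt(260) = -0.496139
theta = acos(-0.496139) = 119.74 degrees

119.74 degrees


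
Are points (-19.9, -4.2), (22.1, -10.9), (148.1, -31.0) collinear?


Cross product: (22.1-(-19.9))*((-31)-(-4.2)) - ((-10.9)-(-4.2))*(148.1-(-19.9))
= 0

Yes, collinear


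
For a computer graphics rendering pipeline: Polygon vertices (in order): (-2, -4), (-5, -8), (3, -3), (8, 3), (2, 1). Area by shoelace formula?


Shoelace sum: ((-2)*(-8) - (-5)*(-4)) + ((-5)*(-3) - 3*(-8)) + (3*3 - 8*(-3)) + (8*1 - 2*3) + (2*(-4) - (-2)*1)
= 64
Area = |64|/2 = 32

32


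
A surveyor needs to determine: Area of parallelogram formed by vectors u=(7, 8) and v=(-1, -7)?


|u x v| = |7*(-7) - 8*(-1)|
= |(-49) - (-8)| = 41

41


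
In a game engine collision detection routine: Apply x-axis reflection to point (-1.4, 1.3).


Reflection over x-axis: (x,y) -> (x,-y)
(-1.4, 1.3) -> (-1.4, -1.3)

(-1.4, -1.3)


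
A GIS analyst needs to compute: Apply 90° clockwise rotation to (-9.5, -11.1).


90° CW: (x,y) -> (y, -x)
(-9.5,-11.1) -> (-11.1, 9.5)

(-11.1, 9.5)


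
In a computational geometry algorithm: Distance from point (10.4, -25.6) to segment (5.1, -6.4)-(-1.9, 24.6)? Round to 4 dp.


Project P onto AB: t = 0 (clamped to [0,1])
Closest point on segment: (5.1, -6.4)
Distance: 19.9181

19.9181


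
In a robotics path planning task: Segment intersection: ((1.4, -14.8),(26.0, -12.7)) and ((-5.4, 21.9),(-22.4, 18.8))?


Cross products: d1=644.98, d2=685.54, d3=917.1, d4=876.54
d1*d2 < 0 and d3*d4 < 0? no

No, they don't intersect


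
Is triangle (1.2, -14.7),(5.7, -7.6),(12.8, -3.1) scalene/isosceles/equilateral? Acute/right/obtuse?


Side lengths squared: AB^2=70.66, BC^2=70.66, CA^2=269.12
Sorted: [70.66, 70.66, 269.12]
By sides: Isosceles, By angles: Obtuse

Isosceles, Obtuse


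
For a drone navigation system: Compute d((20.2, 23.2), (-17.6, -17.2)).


dx=-37.8, dy=-40.4
d^2 = (-37.8)^2 + (-40.4)^2 = 3061
d = sqrt(3061) = 55.3263

55.3263


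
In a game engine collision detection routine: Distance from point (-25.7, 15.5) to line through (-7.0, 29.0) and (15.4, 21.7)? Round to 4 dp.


|cross product| = 438.91
|line direction| = sqrt(555.05) = 23.5595
Distance = 438.91/sqrt(555.05) = 18.6299

18.6299


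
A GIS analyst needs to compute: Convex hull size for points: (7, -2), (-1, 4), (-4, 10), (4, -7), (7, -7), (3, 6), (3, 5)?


Convex hull vertices (CCW): (-4, 10), (4, -7), (7, -7), (7, -2), (3, 6)
Count = 5

5


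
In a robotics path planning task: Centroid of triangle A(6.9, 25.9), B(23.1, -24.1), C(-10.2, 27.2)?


Centroid = ((x_A+x_B+x_C)/3, (y_A+y_B+y_C)/3)
= ((6.9+23.1+(-10.2))/3, (25.9+(-24.1)+27.2)/3)
= (6.6, 9.6667)

(6.6, 9.6667)


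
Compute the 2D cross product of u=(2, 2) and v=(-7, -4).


u x v = u_x*v_y - u_y*v_x = 2*(-4) - 2*(-7)
= (-8) - (-14) = 6

6


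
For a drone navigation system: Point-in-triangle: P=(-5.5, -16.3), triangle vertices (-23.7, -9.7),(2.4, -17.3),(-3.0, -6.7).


Cross products: AB x AP = -33.94, BC x BP = 78.34, CA x CP = 191.22
All same sign? no

No, outside


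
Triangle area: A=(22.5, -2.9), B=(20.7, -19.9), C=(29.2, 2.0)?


Area = |x_A(y_B-y_C) + x_B(y_C-y_A) + x_C(y_A-y_B)|/2
= |(-492.75) + 101.43 + 496.4|/2
= 105.08/2 = 52.54

52.54


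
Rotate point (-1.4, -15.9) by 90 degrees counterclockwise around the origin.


90° CCW: (x,y) -> (-y, x)
(-1.4,-15.9) -> (15.9, -1.4)

(15.9, -1.4)


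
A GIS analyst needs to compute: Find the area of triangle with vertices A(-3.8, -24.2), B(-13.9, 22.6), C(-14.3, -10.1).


Area = |x_A(y_B-y_C) + x_B(y_C-y_A) + x_C(y_A-y_B)|/2
= |(-124.26) + (-195.99) + 669.24|/2
= 348.99/2 = 174.495

174.495


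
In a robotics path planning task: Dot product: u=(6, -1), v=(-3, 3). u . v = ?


u . v = u_x*v_x + u_y*v_y = 6*(-3) + (-1)*3
= (-18) + (-3) = -21

-21


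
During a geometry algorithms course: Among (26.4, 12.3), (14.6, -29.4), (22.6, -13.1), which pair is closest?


d(P0,P1) = 43.3374, d(P0,P2) = 25.6827, d(P1,P2) = 18.1574
Closest: P1 and P2

Closest pair: (14.6, -29.4) and (22.6, -13.1), distance = 18.1574


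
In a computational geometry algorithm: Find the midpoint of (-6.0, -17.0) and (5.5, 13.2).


M = (((-6)+5.5)/2, ((-17)+13.2)/2)
= (-0.25, -1.9)

(-0.25, -1.9)


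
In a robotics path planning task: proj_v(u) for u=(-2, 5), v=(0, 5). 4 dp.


u.v = 25, |v| = sqrt(25) = 5
Scalar projection = u.v / |v| = 25 / sqrt(25) = 5

5


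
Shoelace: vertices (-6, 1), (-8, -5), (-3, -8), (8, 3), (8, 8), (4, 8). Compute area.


Shoelace sum: ((-6)*(-5) - (-8)*1) + ((-8)*(-8) - (-3)*(-5)) + ((-3)*3 - 8*(-8)) + (8*8 - 8*3) + (8*8 - 4*8) + (4*1 - (-6)*8)
= 266
Area = |266|/2 = 133

133


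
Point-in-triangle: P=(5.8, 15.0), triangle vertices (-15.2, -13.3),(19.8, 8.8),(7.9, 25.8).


Cross products: AB x AP = 526.4, BC x BP = 164.22, CA x CP = 167.37
All same sign? yes

Yes, inside


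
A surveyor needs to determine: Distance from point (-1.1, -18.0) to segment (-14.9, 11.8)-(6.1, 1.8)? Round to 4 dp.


Project P onto AB: t = 1 (clamped to [0,1])
Closest point on segment: (6.1, 1.8)
Distance: 21.0685

21.0685


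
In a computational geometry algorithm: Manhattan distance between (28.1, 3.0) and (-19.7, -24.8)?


|28.1-(-19.7)| + |3-(-24.8)| = 47.8 + 27.8 = 75.6

75.6


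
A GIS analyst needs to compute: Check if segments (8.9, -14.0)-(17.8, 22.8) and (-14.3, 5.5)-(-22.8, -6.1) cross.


Cross products: d1=434.87, d2=225.31, d3=1027.31, d4=1236.87
d1*d2 < 0 and d3*d4 < 0? no

No, they don't intersect


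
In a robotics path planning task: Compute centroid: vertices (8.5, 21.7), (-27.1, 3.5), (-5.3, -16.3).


Centroid = ((x_A+x_B+x_C)/3, (y_A+y_B+y_C)/3)
= ((8.5+(-27.1)+(-5.3))/3, (21.7+3.5+(-16.3))/3)
= (-7.9667, 2.9667)

(-7.9667, 2.9667)


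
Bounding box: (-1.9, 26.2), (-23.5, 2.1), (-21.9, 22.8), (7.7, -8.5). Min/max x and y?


x range: [-23.5, 7.7]
y range: [-8.5, 26.2]
Bounding box: (-23.5,-8.5) to (7.7,26.2)

(-23.5,-8.5) to (7.7,26.2)


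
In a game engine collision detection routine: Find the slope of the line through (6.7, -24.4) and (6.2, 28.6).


slope = (y2-y1)/(x2-x1) = (28.6-(-24.4))/(6.2-6.7) = 53/(-0.5) = -106

-106


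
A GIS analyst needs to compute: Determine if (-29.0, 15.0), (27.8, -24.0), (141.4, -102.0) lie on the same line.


Cross product: (27.8-(-29))*((-102)-15) - ((-24)-15)*(141.4-(-29))
= 0

Yes, collinear


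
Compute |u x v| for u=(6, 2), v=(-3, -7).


|u x v| = |6*(-7) - 2*(-3)|
= |(-42) - (-6)| = 36

36


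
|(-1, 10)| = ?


|u| = sqrt((-1)^2 + 10^2) = sqrt(101) = 10.0499

10.0499


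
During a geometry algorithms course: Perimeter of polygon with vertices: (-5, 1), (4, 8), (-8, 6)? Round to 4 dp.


Sides: (-5, 1)->(4, 8): sqrt(130) = 11.401754, (4, 8)->(-8, 6): sqrt(148) = 12.165525, (-8, 6)->(-5, 1): sqrt(34) = 5.830952
Sum = 29.398231
Perimeter = 29.3982

29.3982


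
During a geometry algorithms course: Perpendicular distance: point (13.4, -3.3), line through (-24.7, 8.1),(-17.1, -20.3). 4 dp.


|cross product| = 995.4
|line direction| = sqrt(864.32) = 29.3993
Distance = 995.4/sqrt(864.32) = 33.8579

33.8579


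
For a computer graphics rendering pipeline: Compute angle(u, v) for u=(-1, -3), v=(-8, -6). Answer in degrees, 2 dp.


u.v = 26, |u| = sqrt(10) = 3.1623, |v| = sqrt(100) = 10
cos(theta) = u.v/(|u||v|) = 26/sqrt(1000) = 0.822192
theta = acos(0.822192) = 34.7 degrees

34.7 degrees


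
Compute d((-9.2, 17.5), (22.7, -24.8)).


dx=31.9, dy=-42.3
d^2 = 31.9^2 + (-42.3)^2 = 2806.9
d = sqrt(2806.9) = 52.9802

52.9802


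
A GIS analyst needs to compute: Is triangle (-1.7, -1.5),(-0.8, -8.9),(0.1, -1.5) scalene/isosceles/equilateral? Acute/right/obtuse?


Side lengths squared: AB^2=55.57, BC^2=55.57, CA^2=3.24
Sorted: [3.24, 55.57, 55.57]
By sides: Isosceles, By angles: Acute

Isosceles, Acute


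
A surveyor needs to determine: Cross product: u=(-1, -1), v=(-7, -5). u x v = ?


u x v = u_x*v_y - u_y*v_x = (-1)*(-5) - (-1)*(-7)
= 5 - 7 = -2

-2


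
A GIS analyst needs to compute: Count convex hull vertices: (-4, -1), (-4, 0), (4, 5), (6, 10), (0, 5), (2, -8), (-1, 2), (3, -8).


Convex hull vertices (CCW): (-4, -1), (2, -8), (3, -8), (6, 10), (0, 5), (-4, 0)
Count = 6

6


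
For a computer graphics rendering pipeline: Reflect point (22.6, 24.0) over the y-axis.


Reflection over y-axis: (x,y) -> (-x,y)
(22.6, 24) -> (-22.6, 24)

(-22.6, 24)


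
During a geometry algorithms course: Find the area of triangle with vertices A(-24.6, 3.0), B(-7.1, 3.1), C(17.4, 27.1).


Area = |x_A(y_B-y_C) + x_B(y_C-y_A) + x_C(y_A-y_B)|/2
= |590.4 + (-171.11) + (-1.74)|/2
= 417.55/2 = 208.775

208.775


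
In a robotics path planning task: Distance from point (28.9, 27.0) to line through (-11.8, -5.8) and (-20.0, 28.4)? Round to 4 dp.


|cross product| = 1660.9
|line direction| = sqrt(1236.88) = 35.1693
Distance = 1660.9/sqrt(1236.88) = 47.2258

47.2258


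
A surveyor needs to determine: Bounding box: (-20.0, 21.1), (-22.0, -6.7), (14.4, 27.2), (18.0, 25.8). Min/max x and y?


x range: [-22, 18]
y range: [-6.7, 27.2]
Bounding box: (-22,-6.7) to (18,27.2)

(-22,-6.7) to (18,27.2)


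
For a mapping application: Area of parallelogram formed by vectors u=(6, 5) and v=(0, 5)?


|u x v| = |6*5 - 5*0|
= |30 - 0| = 30

30


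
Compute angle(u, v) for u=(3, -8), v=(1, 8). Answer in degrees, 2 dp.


u.v = -61, |u| = sqrt(73) = 8.544, |v| = sqrt(65) = 8.0623
cos(theta) = u.v/(|u||v|) = -61/sqrt(4745) = -0.885547
theta = acos(-0.885547) = 152.32 degrees

152.32 degrees


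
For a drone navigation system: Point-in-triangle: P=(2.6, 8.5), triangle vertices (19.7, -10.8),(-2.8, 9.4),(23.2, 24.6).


Cross products: AB x AP = -88.83, BC x BP = -105.48, CA x CP = -672.89
All same sign? yes

Yes, inside


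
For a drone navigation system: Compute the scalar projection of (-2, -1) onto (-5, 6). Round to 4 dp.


u.v = 4, |v| = sqrt(61) = 7.8102
Scalar projection = u.v / |v| = 4 / sqrt(61) = 0.5121

0.5121


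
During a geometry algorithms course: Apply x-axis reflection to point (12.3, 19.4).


Reflection over x-axis: (x,y) -> (x,-y)
(12.3, 19.4) -> (12.3, -19.4)

(12.3, -19.4)


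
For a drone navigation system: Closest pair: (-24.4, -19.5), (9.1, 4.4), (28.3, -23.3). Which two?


d(P0,P1) = 41.1517, d(P0,P2) = 52.8368, d(P1,P2) = 33.7036
Closest: P1 and P2

Closest pair: (9.1, 4.4) and (28.3, -23.3), distance = 33.7036


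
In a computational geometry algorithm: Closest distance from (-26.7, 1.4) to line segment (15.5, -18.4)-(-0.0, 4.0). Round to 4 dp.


Project P onto AB: t = 1 (clamped to [0,1])
Closest point on segment: (0, 4)
Distance: 26.8263

26.8263


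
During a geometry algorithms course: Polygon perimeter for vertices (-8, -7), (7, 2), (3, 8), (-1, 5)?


Sides: (-8, -7)->(7, 2): sqrt(306) = 17.492856, (7, 2)->(3, 8): sqrt(52) = 7.211103, (3, 8)->(-1, 5): sqrt(25) = 5, (-1, 5)->(-8, -7): sqrt(193) = 13.892444
Sum = 43.596403
Perimeter = 43.5964

43.5964


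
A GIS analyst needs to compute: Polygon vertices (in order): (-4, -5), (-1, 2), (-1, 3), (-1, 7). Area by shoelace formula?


Shoelace sum: ((-4)*2 - (-1)*(-5)) + ((-1)*3 - (-1)*2) + ((-1)*7 - (-1)*3) + ((-1)*(-5) - (-4)*7)
= 15
Area = |15|/2 = 7.5

7.5


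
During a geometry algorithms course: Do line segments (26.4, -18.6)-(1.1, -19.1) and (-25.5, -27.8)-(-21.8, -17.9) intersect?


Cross products: d1=-479.77, d2=-231.15, d3=206.81, d4=-41.81
d1*d2 < 0 and d3*d4 < 0? no

No, they don't intersect


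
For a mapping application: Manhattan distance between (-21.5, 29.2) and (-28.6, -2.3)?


|(-21.5)-(-28.6)| + |29.2-(-2.3)| = 7.1 + 31.5 = 38.6

38.6


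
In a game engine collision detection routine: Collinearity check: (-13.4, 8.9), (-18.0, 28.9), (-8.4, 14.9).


Cross product: ((-18)-(-13.4))*(14.9-8.9) - (28.9-8.9)*((-8.4)-(-13.4))
= -127.6

No, not collinear


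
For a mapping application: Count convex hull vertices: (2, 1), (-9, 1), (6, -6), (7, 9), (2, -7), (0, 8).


Convex hull vertices (CCW): (-9, 1), (2, -7), (6, -6), (7, 9), (0, 8)
Count = 5

5


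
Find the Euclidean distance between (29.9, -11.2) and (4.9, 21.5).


dx=-25, dy=32.7
d^2 = (-25)^2 + 32.7^2 = 1694.29
d = sqrt(1694.29) = 41.1618

41.1618


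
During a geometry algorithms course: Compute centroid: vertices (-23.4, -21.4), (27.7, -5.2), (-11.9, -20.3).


Centroid = ((x_A+x_B+x_C)/3, (y_A+y_B+y_C)/3)
= (((-23.4)+27.7+(-11.9))/3, ((-21.4)+(-5.2)+(-20.3))/3)
= (-2.5333, -15.6333)

(-2.5333, -15.6333)


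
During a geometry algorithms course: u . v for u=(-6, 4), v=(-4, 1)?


u . v = u_x*v_x + u_y*v_y = (-6)*(-4) + 4*1
= 24 + 4 = 28

28


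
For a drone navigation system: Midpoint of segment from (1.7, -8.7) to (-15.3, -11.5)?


M = ((1.7+(-15.3))/2, ((-8.7)+(-11.5))/2)
= (-6.8, -10.1)

(-6.8, -10.1)


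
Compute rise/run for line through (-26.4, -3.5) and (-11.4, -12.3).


slope = (y2-y1)/(x2-x1) = ((-12.3)-(-3.5))/((-11.4)-(-26.4)) = (-8.8)/15 = -0.5867

-0.5867


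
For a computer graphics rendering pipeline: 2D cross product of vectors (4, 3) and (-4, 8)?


u x v = u_x*v_y - u_y*v_x = 4*8 - 3*(-4)
= 32 - (-12) = 44

44


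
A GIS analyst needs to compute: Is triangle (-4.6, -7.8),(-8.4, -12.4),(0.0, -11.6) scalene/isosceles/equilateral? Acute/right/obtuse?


Side lengths squared: AB^2=35.6, BC^2=71.2, CA^2=35.6
Sorted: [35.6, 35.6, 71.2]
By sides: Isosceles, By angles: Right

Isosceles, Right


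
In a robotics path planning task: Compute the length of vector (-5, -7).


|u| = sqrt((-5)^2 + (-7)^2) = sqrt(74) = 8.6023

8.6023


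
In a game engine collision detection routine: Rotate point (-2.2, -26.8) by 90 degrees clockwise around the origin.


90° CW: (x,y) -> (y, -x)
(-2.2,-26.8) -> (-26.8, 2.2)

(-26.8, 2.2)


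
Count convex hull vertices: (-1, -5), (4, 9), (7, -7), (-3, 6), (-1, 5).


Convex hull vertices (CCW): (-3, 6), (-1, -5), (7, -7), (4, 9)
Count = 4

4


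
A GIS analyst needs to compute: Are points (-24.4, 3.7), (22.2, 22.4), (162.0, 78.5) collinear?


Cross product: (22.2-(-24.4))*(78.5-3.7) - (22.4-3.7)*(162-(-24.4))
= 0

Yes, collinear


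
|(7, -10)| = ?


|u| = sqrt(7^2 + (-10)^2) = sqrt(149) = 12.2066

12.2066


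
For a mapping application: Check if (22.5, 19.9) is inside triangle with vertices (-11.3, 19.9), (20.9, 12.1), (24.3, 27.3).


Cross products: AB x AP = 263.64, BC x BP = 2.2, CA x CP = 250.12
All same sign? yes

Yes, inside


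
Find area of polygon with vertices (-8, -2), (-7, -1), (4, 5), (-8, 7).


Shoelace sum: ((-8)*(-1) - (-7)*(-2)) + ((-7)*5 - 4*(-1)) + (4*7 - (-8)*5) + ((-8)*(-2) - (-8)*7)
= 103
Area = |103|/2 = 51.5

51.5


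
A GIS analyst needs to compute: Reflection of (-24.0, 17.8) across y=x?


Reflection over y=x: (x,y) -> (y,x)
(-24, 17.8) -> (17.8, -24)

(17.8, -24)


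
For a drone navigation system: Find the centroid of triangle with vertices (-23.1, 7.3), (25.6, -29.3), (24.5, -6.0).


Centroid = ((x_A+x_B+x_C)/3, (y_A+y_B+y_C)/3)
= (((-23.1)+25.6+24.5)/3, (7.3+(-29.3)+(-6))/3)
= (9, -9.3333)

(9, -9.3333)


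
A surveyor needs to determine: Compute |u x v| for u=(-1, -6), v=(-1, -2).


|u x v| = |(-1)*(-2) - (-6)*(-1)|
= |2 - 6| = 4

4


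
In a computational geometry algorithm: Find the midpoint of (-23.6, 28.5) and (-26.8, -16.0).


M = (((-23.6)+(-26.8))/2, (28.5+(-16))/2)
= (-25.2, 6.25)

(-25.2, 6.25)


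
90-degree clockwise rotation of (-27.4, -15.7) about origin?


90° CW: (x,y) -> (y, -x)
(-27.4,-15.7) -> (-15.7, 27.4)

(-15.7, 27.4)


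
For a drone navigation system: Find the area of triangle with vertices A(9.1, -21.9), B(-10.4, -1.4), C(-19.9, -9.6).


Area = |x_A(y_B-y_C) + x_B(y_C-y_A) + x_C(y_A-y_B)|/2
= |74.62 + (-127.92) + 407.95|/2
= 354.65/2 = 177.325

177.325


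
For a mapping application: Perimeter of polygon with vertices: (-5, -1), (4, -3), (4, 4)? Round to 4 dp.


Sides: (-5, -1)->(4, -3): sqrt(85) = 9.219544, (4, -3)->(4, 4): sqrt(49) = 7, (4, 4)->(-5, -1): sqrt(106) = 10.29563
Sum = 26.515174
Perimeter = 26.5152

26.5152


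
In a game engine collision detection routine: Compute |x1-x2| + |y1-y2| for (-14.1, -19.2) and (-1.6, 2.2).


|(-14.1)-(-1.6)| + |(-19.2)-2.2| = 12.5 + 21.4 = 33.9

33.9


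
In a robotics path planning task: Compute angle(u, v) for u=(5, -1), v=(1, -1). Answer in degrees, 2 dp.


u.v = 6, |u| = sqrt(26) = 5.099, |v| = sqrt(2) = 1.4142
cos(theta) = u.v/(|u||v|) = 6/sqrt(52) = 0.83205
theta = acos(0.83205) = 33.69 degrees

33.69 degrees


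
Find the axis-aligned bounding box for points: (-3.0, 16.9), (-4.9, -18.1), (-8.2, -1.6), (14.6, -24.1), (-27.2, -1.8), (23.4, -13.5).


x range: [-27.2, 23.4]
y range: [-24.1, 16.9]
Bounding box: (-27.2,-24.1) to (23.4,16.9)

(-27.2,-24.1) to (23.4,16.9)


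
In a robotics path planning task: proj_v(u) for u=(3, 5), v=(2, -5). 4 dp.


u.v = -19, |v| = sqrt(29) = 5.3852
Scalar projection = u.v / |v| = -19 / sqrt(29) = -3.5282

-3.5282


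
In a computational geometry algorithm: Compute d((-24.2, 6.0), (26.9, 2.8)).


dx=51.1, dy=-3.2
d^2 = 51.1^2 + (-3.2)^2 = 2621.45
d = sqrt(2621.45) = 51.2001

51.2001


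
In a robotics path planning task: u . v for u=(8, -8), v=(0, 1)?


u . v = u_x*v_x + u_y*v_y = 8*0 + (-8)*1
= 0 + (-8) = -8

-8


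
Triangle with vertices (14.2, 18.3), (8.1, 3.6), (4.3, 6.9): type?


Side lengths squared: AB^2=253.3, BC^2=25.33, CA^2=227.97
Sorted: [25.33, 227.97, 253.3]
By sides: Scalene, By angles: Right

Scalene, Right


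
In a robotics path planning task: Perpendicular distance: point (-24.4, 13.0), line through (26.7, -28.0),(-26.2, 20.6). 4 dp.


|cross product| = 314.56
|line direction| = sqrt(5160.37) = 71.8357
Distance = 314.56/sqrt(5160.37) = 4.3789

4.3789
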